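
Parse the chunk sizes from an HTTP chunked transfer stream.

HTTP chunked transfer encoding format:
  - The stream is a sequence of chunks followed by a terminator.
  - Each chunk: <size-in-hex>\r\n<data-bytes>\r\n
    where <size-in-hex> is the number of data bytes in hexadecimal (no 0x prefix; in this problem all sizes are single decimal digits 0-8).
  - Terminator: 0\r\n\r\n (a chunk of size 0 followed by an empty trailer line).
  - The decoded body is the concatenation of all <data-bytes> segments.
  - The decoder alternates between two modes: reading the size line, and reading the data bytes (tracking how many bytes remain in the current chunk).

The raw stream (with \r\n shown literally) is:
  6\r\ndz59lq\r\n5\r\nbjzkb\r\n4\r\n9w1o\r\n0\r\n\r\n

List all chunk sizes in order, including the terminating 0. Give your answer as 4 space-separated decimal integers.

Chunk 1: stream[0..1]='6' size=0x6=6, data at stream[3..9]='dz59lq' -> body[0..6], body so far='dz59lq'
Chunk 2: stream[11..12]='5' size=0x5=5, data at stream[14..19]='bjzkb' -> body[6..11], body so far='dz59lqbjzkb'
Chunk 3: stream[21..22]='4' size=0x4=4, data at stream[24..28]='9w1o' -> body[11..15], body so far='dz59lqbjzkb9w1o'
Chunk 4: stream[30..31]='0' size=0 (terminator). Final body='dz59lqbjzkb9w1o' (15 bytes)

Answer: 6 5 4 0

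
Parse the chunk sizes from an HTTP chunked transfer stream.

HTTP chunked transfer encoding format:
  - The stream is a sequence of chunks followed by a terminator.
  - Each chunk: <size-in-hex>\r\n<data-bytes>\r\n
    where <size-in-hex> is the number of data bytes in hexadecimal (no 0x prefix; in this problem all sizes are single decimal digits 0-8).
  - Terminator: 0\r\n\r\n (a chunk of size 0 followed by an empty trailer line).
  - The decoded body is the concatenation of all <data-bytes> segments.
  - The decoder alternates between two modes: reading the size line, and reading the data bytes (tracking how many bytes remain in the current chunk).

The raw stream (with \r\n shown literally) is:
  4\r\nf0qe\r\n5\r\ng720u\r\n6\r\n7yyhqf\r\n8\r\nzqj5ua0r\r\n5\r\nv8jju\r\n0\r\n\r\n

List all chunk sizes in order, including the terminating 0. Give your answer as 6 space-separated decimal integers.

Chunk 1: stream[0..1]='4' size=0x4=4, data at stream[3..7]='f0qe' -> body[0..4], body so far='f0qe'
Chunk 2: stream[9..10]='5' size=0x5=5, data at stream[12..17]='g720u' -> body[4..9], body so far='f0qeg720u'
Chunk 3: stream[19..20]='6' size=0x6=6, data at stream[22..28]='7yyhqf' -> body[9..15], body so far='f0qeg720u7yyhqf'
Chunk 4: stream[30..31]='8' size=0x8=8, data at stream[33..41]='zqj5ua0r' -> body[15..23], body so far='f0qeg720u7yyhqfzqj5ua0r'
Chunk 5: stream[43..44]='5' size=0x5=5, data at stream[46..51]='v8jju' -> body[23..28], body so far='f0qeg720u7yyhqfzqj5ua0rv8jju'
Chunk 6: stream[53..54]='0' size=0 (terminator). Final body='f0qeg720u7yyhqfzqj5ua0rv8jju' (28 bytes)

Answer: 4 5 6 8 5 0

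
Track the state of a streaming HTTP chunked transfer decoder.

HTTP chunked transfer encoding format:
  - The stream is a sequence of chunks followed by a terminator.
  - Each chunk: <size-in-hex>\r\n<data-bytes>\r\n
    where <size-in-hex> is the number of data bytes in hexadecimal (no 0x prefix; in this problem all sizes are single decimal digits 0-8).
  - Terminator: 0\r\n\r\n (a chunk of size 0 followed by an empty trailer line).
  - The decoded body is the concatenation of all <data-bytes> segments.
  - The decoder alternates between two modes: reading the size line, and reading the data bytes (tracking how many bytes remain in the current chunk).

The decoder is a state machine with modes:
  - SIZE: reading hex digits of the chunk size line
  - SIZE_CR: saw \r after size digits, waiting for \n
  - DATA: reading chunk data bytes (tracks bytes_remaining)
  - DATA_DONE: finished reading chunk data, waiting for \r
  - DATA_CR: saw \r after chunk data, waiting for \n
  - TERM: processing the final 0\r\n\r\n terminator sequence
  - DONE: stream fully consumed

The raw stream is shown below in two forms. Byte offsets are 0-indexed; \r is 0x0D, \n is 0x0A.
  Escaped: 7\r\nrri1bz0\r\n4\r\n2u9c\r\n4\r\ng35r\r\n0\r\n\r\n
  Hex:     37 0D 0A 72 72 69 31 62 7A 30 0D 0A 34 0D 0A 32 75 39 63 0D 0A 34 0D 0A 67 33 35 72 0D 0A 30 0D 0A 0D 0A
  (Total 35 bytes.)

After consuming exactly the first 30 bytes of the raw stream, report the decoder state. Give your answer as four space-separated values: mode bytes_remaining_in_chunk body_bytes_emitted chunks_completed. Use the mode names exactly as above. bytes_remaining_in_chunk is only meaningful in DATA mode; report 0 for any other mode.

Answer: SIZE 0 15 3

Derivation:
Byte 0 = '7': mode=SIZE remaining=0 emitted=0 chunks_done=0
Byte 1 = 0x0D: mode=SIZE_CR remaining=0 emitted=0 chunks_done=0
Byte 2 = 0x0A: mode=DATA remaining=7 emitted=0 chunks_done=0
Byte 3 = 'r': mode=DATA remaining=6 emitted=1 chunks_done=0
Byte 4 = 'r': mode=DATA remaining=5 emitted=2 chunks_done=0
Byte 5 = 'i': mode=DATA remaining=4 emitted=3 chunks_done=0
Byte 6 = '1': mode=DATA remaining=3 emitted=4 chunks_done=0
Byte 7 = 'b': mode=DATA remaining=2 emitted=5 chunks_done=0
Byte 8 = 'z': mode=DATA remaining=1 emitted=6 chunks_done=0
Byte 9 = '0': mode=DATA_DONE remaining=0 emitted=7 chunks_done=0
Byte 10 = 0x0D: mode=DATA_CR remaining=0 emitted=7 chunks_done=0
Byte 11 = 0x0A: mode=SIZE remaining=0 emitted=7 chunks_done=1
Byte 12 = '4': mode=SIZE remaining=0 emitted=7 chunks_done=1
Byte 13 = 0x0D: mode=SIZE_CR remaining=0 emitted=7 chunks_done=1
Byte 14 = 0x0A: mode=DATA remaining=4 emitted=7 chunks_done=1
Byte 15 = '2': mode=DATA remaining=3 emitted=8 chunks_done=1
Byte 16 = 'u': mode=DATA remaining=2 emitted=9 chunks_done=1
Byte 17 = '9': mode=DATA remaining=1 emitted=10 chunks_done=1
Byte 18 = 'c': mode=DATA_DONE remaining=0 emitted=11 chunks_done=1
Byte 19 = 0x0D: mode=DATA_CR remaining=0 emitted=11 chunks_done=1
Byte 20 = 0x0A: mode=SIZE remaining=0 emitted=11 chunks_done=2
Byte 21 = '4': mode=SIZE remaining=0 emitted=11 chunks_done=2
Byte 22 = 0x0D: mode=SIZE_CR remaining=0 emitted=11 chunks_done=2
Byte 23 = 0x0A: mode=DATA remaining=4 emitted=11 chunks_done=2
Byte 24 = 'g': mode=DATA remaining=3 emitted=12 chunks_done=2
Byte 25 = '3': mode=DATA remaining=2 emitted=13 chunks_done=2
Byte 26 = '5': mode=DATA remaining=1 emitted=14 chunks_done=2
Byte 27 = 'r': mode=DATA_DONE remaining=0 emitted=15 chunks_done=2
Byte 28 = 0x0D: mode=DATA_CR remaining=0 emitted=15 chunks_done=2
Byte 29 = 0x0A: mode=SIZE remaining=0 emitted=15 chunks_done=3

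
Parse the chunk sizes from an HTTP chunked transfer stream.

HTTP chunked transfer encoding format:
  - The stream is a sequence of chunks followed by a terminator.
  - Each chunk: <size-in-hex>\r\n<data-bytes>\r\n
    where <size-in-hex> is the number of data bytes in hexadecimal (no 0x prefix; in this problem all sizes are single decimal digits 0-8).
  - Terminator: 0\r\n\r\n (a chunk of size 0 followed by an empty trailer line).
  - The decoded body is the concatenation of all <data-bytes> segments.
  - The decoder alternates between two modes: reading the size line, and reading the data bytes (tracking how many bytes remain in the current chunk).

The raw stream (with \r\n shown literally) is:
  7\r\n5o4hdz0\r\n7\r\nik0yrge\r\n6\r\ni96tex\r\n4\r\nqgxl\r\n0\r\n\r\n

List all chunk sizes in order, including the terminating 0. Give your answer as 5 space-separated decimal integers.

Answer: 7 7 6 4 0

Derivation:
Chunk 1: stream[0..1]='7' size=0x7=7, data at stream[3..10]='5o4hdz0' -> body[0..7], body so far='5o4hdz0'
Chunk 2: stream[12..13]='7' size=0x7=7, data at stream[15..22]='ik0yrge' -> body[7..14], body so far='5o4hdz0ik0yrge'
Chunk 3: stream[24..25]='6' size=0x6=6, data at stream[27..33]='i96tex' -> body[14..20], body so far='5o4hdz0ik0yrgei96tex'
Chunk 4: stream[35..36]='4' size=0x4=4, data at stream[38..42]='qgxl' -> body[20..24], body so far='5o4hdz0ik0yrgei96texqgxl'
Chunk 5: stream[44..45]='0' size=0 (terminator). Final body='5o4hdz0ik0yrgei96texqgxl' (24 bytes)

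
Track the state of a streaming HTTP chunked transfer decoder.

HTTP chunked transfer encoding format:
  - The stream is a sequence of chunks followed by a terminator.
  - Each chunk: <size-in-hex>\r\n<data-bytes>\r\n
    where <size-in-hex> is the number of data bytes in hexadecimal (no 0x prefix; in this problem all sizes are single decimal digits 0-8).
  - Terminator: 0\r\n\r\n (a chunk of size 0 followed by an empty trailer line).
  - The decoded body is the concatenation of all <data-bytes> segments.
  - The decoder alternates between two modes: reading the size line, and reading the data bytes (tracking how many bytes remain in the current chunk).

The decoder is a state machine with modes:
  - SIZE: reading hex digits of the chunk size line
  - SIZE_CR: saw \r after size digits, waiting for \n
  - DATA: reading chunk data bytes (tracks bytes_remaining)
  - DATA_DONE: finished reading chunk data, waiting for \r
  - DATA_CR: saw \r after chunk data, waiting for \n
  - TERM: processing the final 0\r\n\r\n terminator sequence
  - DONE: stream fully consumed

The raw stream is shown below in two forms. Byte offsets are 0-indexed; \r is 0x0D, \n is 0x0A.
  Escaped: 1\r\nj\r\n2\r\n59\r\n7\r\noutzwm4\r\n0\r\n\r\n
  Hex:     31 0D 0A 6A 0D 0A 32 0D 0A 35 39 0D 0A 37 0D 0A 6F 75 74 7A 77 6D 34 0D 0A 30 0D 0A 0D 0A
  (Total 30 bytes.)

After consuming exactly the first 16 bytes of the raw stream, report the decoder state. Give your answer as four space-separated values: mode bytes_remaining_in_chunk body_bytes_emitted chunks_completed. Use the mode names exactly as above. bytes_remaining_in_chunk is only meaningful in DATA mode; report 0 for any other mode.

Byte 0 = '1': mode=SIZE remaining=0 emitted=0 chunks_done=0
Byte 1 = 0x0D: mode=SIZE_CR remaining=0 emitted=0 chunks_done=0
Byte 2 = 0x0A: mode=DATA remaining=1 emitted=0 chunks_done=0
Byte 3 = 'j': mode=DATA_DONE remaining=0 emitted=1 chunks_done=0
Byte 4 = 0x0D: mode=DATA_CR remaining=0 emitted=1 chunks_done=0
Byte 5 = 0x0A: mode=SIZE remaining=0 emitted=1 chunks_done=1
Byte 6 = '2': mode=SIZE remaining=0 emitted=1 chunks_done=1
Byte 7 = 0x0D: mode=SIZE_CR remaining=0 emitted=1 chunks_done=1
Byte 8 = 0x0A: mode=DATA remaining=2 emitted=1 chunks_done=1
Byte 9 = '5': mode=DATA remaining=1 emitted=2 chunks_done=1
Byte 10 = '9': mode=DATA_DONE remaining=0 emitted=3 chunks_done=1
Byte 11 = 0x0D: mode=DATA_CR remaining=0 emitted=3 chunks_done=1
Byte 12 = 0x0A: mode=SIZE remaining=0 emitted=3 chunks_done=2
Byte 13 = '7': mode=SIZE remaining=0 emitted=3 chunks_done=2
Byte 14 = 0x0D: mode=SIZE_CR remaining=0 emitted=3 chunks_done=2
Byte 15 = 0x0A: mode=DATA remaining=7 emitted=3 chunks_done=2

Answer: DATA 7 3 2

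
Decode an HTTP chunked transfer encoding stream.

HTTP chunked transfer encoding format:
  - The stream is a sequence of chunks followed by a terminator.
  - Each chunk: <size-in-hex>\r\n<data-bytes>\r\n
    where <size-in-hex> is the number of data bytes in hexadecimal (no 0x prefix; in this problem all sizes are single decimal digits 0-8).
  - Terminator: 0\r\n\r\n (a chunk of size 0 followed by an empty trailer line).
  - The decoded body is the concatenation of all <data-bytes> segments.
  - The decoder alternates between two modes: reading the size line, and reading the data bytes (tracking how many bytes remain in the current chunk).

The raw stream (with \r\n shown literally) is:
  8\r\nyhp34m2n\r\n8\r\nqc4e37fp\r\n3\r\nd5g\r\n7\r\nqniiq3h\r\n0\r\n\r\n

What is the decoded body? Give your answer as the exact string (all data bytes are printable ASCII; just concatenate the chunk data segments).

Chunk 1: stream[0..1]='8' size=0x8=8, data at stream[3..11]='yhp34m2n' -> body[0..8], body so far='yhp34m2n'
Chunk 2: stream[13..14]='8' size=0x8=8, data at stream[16..24]='qc4e37fp' -> body[8..16], body so far='yhp34m2nqc4e37fp'
Chunk 3: stream[26..27]='3' size=0x3=3, data at stream[29..32]='d5g' -> body[16..19], body so far='yhp34m2nqc4e37fpd5g'
Chunk 4: stream[34..35]='7' size=0x7=7, data at stream[37..44]='qniiq3h' -> body[19..26], body so far='yhp34m2nqc4e37fpd5gqniiq3h'
Chunk 5: stream[46..47]='0' size=0 (terminator). Final body='yhp34m2nqc4e37fpd5gqniiq3h' (26 bytes)

Answer: yhp34m2nqc4e37fpd5gqniiq3h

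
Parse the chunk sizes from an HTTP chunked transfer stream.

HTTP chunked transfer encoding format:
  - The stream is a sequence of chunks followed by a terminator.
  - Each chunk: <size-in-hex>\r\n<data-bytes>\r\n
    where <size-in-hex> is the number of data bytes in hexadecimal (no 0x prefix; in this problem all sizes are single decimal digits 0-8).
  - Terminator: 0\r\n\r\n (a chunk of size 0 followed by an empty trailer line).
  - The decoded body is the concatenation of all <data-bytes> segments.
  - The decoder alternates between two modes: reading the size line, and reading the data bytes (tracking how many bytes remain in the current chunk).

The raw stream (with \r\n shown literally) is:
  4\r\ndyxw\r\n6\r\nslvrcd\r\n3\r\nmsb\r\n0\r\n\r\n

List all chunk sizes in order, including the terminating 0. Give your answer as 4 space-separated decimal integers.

Chunk 1: stream[0..1]='4' size=0x4=4, data at stream[3..7]='dyxw' -> body[0..4], body so far='dyxw'
Chunk 2: stream[9..10]='6' size=0x6=6, data at stream[12..18]='slvrcd' -> body[4..10], body so far='dyxwslvrcd'
Chunk 3: stream[20..21]='3' size=0x3=3, data at stream[23..26]='msb' -> body[10..13], body so far='dyxwslvrcdmsb'
Chunk 4: stream[28..29]='0' size=0 (terminator). Final body='dyxwslvrcdmsb' (13 bytes)

Answer: 4 6 3 0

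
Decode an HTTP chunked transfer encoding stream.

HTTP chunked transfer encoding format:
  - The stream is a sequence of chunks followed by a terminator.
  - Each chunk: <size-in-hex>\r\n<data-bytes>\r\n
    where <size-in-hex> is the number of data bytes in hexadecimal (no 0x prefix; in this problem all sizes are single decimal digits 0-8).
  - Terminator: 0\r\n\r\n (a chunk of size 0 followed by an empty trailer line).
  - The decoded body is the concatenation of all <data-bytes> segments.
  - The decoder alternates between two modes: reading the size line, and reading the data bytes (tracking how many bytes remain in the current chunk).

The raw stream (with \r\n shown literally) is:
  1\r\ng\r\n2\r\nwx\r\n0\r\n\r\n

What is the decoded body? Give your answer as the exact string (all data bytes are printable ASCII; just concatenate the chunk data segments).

Chunk 1: stream[0..1]='1' size=0x1=1, data at stream[3..4]='g' -> body[0..1], body so far='g'
Chunk 2: stream[6..7]='2' size=0x2=2, data at stream[9..11]='wx' -> body[1..3], body so far='gwx'
Chunk 3: stream[13..14]='0' size=0 (terminator). Final body='gwx' (3 bytes)

Answer: gwx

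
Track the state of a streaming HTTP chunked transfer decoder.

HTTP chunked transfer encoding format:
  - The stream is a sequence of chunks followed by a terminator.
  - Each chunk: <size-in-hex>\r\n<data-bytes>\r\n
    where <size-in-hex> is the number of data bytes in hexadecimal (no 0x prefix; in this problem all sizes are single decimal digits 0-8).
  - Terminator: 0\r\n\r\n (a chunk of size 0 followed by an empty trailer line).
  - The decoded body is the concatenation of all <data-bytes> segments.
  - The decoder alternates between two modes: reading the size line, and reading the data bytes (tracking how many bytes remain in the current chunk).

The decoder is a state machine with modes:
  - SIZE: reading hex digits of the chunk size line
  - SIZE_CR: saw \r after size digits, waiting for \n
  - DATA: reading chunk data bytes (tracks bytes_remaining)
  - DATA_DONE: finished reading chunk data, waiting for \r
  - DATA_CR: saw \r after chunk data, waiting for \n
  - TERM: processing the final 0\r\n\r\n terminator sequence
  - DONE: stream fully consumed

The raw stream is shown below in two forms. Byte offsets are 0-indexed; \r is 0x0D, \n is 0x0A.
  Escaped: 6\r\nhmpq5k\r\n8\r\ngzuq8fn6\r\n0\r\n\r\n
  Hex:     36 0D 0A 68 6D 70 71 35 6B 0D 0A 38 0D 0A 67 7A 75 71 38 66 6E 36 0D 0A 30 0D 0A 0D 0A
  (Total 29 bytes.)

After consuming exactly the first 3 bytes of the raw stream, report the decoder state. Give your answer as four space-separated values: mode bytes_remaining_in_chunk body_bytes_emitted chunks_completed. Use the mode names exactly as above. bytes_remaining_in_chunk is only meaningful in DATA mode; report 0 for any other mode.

Answer: DATA 6 0 0

Derivation:
Byte 0 = '6': mode=SIZE remaining=0 emitted=0 chunks_done=0
Byte 1 = 0x0D: mode=SIZE_CR remaining=0 emitted=0 chunks_done=0
Byte 2 = 0x0A: mode=DATA remaining=6 emitted=0 chunks_done=0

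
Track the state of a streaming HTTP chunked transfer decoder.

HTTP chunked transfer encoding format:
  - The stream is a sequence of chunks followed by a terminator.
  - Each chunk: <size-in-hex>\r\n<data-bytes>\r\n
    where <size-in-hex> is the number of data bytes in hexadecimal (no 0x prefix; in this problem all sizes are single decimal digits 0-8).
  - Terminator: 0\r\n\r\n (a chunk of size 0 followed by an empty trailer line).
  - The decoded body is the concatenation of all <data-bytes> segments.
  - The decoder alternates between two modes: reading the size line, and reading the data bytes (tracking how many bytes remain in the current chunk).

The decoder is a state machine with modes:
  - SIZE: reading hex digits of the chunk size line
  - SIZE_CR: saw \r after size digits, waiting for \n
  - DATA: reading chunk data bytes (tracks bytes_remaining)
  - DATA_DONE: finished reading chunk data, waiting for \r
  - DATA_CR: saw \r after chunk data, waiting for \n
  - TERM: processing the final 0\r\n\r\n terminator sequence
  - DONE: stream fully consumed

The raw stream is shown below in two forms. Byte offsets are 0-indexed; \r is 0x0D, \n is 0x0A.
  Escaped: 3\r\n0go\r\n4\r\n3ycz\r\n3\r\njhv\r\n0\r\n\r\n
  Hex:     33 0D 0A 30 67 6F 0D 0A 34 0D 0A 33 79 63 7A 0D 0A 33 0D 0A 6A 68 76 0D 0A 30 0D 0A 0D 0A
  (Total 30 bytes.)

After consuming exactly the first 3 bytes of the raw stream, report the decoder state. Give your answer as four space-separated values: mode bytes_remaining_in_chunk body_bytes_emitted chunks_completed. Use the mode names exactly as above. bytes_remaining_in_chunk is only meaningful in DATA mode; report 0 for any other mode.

Answer: DATA 3 0 0

Derivation:
Byte 0 = '3': mode=SIZE remaining=0 emitted=0 chunks_done=0
Byte 1 = 0x0D: mode=SIZE_CR remaining=0 emitted=0 chunks_done=0
Byte 2 = 0x0A: mode=DATA remaining=3 emitted=0 chunks_done=0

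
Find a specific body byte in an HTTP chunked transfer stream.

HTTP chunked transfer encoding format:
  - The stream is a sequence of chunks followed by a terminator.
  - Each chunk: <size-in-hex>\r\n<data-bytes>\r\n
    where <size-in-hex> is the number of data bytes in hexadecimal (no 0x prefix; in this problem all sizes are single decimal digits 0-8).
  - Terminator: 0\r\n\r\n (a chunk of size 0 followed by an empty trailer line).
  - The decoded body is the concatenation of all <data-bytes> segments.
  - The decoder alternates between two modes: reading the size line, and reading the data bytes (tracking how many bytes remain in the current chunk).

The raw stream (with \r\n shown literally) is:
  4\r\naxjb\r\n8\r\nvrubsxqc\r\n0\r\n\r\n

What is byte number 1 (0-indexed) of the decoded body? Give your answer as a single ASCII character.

Answer: x

Derivation:
Chunk 1: stream[0..1]='4' size=0x4=4, data at stream[3..7]='axjb' -> body[0..4], body so far='axjb'
Chunk 2: stream[9..10]='8' size=0x8=8, data at stream[12..20]='vrubsxqc' -> body[4..12], body so far='axjbvrubsxqc'
Chunk 3: stream[22..23]='0' size=0 (terminator). Final body='axjbvrubsxqc' (12 bytes)
Body byte 1 = 'x'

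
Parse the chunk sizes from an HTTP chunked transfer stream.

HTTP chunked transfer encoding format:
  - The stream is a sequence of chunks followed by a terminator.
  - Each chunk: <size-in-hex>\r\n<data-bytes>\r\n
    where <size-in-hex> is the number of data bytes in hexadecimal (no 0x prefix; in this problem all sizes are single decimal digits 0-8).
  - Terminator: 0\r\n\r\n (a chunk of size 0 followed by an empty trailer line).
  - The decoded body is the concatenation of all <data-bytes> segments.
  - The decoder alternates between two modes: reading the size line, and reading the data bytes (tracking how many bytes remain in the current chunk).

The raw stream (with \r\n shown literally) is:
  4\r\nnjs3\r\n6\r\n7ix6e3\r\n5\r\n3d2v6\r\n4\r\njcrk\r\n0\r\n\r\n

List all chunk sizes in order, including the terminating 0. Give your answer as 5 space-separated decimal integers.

Chunk 1: stream[0..1]='4' size=0x4=4, data at stream[3..7]='njs3' -> body[0..4], body so far='njs3'
Chunk 2: stream[9..10]='6' size=0x6=6, data at stream[12..18]='7ix6e3' -> body[4..10], body so far='njs37ix6e3'
Chunk 3: stream[20..21]='5' size=0x5=5, data at stream[23..28]='3d2v6' -> body[10..15], body so far='njs37ix6e33d2v6'
Chunk 4: stream[30..31]='4' size=0x4=4, data at stream[33..37]='jcrk' -> body[15..19], body so far='njs37ix6e33d2v6jcrk'
Chunk 5: stream[39..40]='0' size=0 (terminator). Final body='njs37ix6e33d2v6jcrk' (19 bytes)

Answer: 4 6 5 4 0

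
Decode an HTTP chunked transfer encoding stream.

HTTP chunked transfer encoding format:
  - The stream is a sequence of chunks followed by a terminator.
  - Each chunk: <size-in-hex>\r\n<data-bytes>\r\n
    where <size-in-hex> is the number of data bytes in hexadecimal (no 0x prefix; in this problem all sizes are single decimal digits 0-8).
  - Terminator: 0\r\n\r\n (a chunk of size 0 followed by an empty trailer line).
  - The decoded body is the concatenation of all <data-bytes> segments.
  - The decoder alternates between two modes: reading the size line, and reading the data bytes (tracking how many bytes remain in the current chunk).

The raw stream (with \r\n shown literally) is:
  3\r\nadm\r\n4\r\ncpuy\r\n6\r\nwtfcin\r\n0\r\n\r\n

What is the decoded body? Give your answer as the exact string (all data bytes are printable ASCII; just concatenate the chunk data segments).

Chunk 1: stream[0..1]='3' size=0x3=3, data at stream[3..6]='adm' -> body[0..3], body so far='adm'
Chunk 2: stream[8..9]='4' size=0x4=4, data at stream[11..15]='cpuy' -> body[3..7], body so far='admcpuy'
Chunk 3: stream[17..18]='6' size=0x6=6, data at stream[20..26]='wtfcin' -> body[7..13], body so far='admcpuywtfcin'
Chunk 4: stream[28..29]='0' size=0 (terminator). Final body='admcpuywtfcin' (13 bytes)

Answer: admcpuywtfcin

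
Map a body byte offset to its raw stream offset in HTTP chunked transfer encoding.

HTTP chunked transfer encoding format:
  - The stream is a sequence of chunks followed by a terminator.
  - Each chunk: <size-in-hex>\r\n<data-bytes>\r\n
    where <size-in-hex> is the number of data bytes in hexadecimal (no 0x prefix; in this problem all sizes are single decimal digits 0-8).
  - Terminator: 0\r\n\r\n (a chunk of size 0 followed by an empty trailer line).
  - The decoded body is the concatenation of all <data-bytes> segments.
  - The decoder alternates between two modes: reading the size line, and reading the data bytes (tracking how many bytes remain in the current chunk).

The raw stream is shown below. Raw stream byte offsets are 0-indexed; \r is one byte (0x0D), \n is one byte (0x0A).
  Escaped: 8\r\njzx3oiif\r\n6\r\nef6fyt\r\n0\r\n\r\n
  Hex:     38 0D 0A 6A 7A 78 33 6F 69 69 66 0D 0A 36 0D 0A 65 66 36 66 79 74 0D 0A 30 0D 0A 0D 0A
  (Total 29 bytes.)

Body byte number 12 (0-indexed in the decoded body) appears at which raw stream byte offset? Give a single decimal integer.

Chunk 1: stream[0..1]='8' size=0x8=8, data at stream[3..11]='jzx3oiif' -> body[0..8], body so far='jzx3oiif'
Chunk 2: stream[13..14]='6' size=0x6=6, data at stream[16..22]='ef6fyt' -> body[8..14], body so far='jzx3oiifef6fyt'
Chunk 3: stream[24..25]='0' size=0 (terminator). Final body='jzx3oiifef6fyt' (14 bytes)
Body byte 12 at stream offset 20

Answer: 20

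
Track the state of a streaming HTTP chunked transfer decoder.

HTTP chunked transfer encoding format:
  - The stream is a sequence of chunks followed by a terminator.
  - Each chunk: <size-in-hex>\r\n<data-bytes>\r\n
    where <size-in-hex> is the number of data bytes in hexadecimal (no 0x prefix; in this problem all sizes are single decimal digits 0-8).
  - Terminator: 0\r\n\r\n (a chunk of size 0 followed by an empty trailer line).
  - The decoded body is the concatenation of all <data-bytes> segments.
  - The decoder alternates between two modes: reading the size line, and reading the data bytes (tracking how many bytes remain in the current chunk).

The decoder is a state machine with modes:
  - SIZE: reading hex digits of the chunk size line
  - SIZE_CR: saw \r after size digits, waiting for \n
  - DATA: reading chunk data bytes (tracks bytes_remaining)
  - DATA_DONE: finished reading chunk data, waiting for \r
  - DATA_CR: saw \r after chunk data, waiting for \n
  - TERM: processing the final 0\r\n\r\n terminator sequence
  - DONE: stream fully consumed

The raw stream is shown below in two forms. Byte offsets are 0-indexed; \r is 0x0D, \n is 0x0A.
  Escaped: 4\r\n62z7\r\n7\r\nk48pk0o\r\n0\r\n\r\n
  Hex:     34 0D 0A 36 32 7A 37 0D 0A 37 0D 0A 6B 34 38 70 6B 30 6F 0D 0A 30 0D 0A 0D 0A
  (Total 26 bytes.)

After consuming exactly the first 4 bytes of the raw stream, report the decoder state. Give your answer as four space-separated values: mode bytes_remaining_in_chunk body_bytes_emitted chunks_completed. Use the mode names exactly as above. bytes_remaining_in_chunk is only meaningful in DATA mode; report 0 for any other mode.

Byte 0 = '4': mode=SIZE remaining=0 emitted=0 chunks_done=0
Byte 1 = 0x0D: mode=SIZE_CR remaining=0 emitted=0 chunks_done=0
Byte 2 = 0x0A: mode=DATA remaining=4 emitted=0 chunks_done=0
Byte 3 = '6': mode=DATA remaining=3 emitted=1 chunks_done=0

Answer: DATA 3 1 0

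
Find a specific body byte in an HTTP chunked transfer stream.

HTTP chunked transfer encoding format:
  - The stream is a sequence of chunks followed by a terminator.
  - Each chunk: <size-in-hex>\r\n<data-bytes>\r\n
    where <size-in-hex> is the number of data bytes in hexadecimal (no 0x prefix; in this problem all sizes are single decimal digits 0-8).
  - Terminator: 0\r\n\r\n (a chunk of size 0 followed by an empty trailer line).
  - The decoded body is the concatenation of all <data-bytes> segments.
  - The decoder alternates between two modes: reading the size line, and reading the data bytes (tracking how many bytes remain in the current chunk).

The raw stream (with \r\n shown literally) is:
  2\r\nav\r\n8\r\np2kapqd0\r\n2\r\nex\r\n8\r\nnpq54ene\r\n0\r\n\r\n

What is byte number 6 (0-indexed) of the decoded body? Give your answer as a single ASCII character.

Answer: p

Derivation:
Chunk 1: stream[0..1]='2' size=0x2=2, data at stream[3..5]='av' -> body[0..2], body so far='av'
Chunk 2: stream[7..8]='8' size=0x8=8, data at stream[10..18]='p2kapqd0' -> body[2..10], body so far='avp2kapqd0'
Chunk 3: stream[20..21]='2' size=0x2=2, data at stream[23..25]='ex' -> body[10..12], body so far='avp2kapqd0ex'
Chunk 4: stream[27..28]='8' size=0x8=8, data at stream[30..38]='npq54ene' -> body[12..20], body so far='avp2kapqd0exnpq54ene'
Chunk 5: stream[40..41]='0' size=0 (terminator). Final body='avp2kapqd0exnpq54ene' (20 bytes)
Body byte 6 = 'p'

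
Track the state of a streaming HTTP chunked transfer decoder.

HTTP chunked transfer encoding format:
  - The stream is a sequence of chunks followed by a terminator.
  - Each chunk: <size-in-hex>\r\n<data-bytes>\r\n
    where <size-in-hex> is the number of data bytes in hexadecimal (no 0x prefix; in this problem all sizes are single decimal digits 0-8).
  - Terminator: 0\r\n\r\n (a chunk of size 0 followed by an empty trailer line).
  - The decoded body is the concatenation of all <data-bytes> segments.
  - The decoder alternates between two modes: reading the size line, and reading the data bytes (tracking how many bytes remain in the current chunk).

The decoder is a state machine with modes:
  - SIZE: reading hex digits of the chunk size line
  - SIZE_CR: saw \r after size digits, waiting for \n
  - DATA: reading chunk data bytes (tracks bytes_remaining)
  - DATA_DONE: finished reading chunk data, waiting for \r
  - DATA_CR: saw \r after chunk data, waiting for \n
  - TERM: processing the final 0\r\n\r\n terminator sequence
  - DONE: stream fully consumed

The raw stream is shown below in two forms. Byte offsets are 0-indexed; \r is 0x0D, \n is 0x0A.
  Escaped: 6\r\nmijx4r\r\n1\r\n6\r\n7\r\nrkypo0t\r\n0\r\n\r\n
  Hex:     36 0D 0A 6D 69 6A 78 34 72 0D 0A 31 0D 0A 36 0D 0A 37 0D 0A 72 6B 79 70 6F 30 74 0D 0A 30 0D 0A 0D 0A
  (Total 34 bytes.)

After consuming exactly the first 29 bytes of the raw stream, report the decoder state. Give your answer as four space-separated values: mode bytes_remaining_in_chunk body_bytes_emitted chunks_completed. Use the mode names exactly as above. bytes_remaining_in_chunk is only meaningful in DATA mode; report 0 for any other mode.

Byte 0 = '6': mode=SIZE remaining=0 emitted=0 chunks_done=0
Byte 1 = 0x0D: mode=SIZE_CR remaining=0 emitted=0 chunks_done=0
Byte 2 = 0x0A: mode=DATA remaining=6 emitted=0 chunks_done=0
Byte 3 = 'm': mode=DATA remaining=5 emitted=1 chunks_done=0
Byte 4 = 'i': mode=DATA remaining=4 emitted=2 chunks_done=0
Byte 5 = 'j': mode=DATA remaining=3 emitted=3 chunks_done=0
Byte 6 = 'x': mode=DATA remaining=2 emitted=4 chunks_done=0
Byte 7 = '4': mode=DATA remaining=1 emitted=5 chunks_done=0
Byte 8 = 'r': mode=DATA_DONE remaining=0 emitted=6 chunks_done=0
Byte 9 = 0x0D: mode=DATA_CR remaining=0 emitted=6 chunks_done=0
Byte 10 = 0x0A: mode=SIZE remaining=0 emitted=6 chunks_done=1
Byte 11 = '1': mode=SIZE remaining=0 emitted=6 chunks_done=1
Byte 12 = 0x0D: mode=SIZE_CR remaining=0 emitted=6 chunks_done=1
Byte 13 = 0x0A: mode=DATA remaining=1 emitted=6 chunks_done=1
Byte 14 = '6': mode=DATA_DONE remaining=0 emitted=7 chunks_done=1
Byte 15 = 0x0D: mode=DATA_CR remaining=0 emitted=7 chunks_done=1
Byte 16 = 0x0A: mode=SIZE remaining=0 emitted=7 chunks_done=2
Byte 17 = '7': mode=SIZE remaining=0 emitted=7 chunks_done=2
Byte 18 = 0x0D: mode=SIZE_CR remaining=0 emitted=7 chunks_done=2
Byte 19 = 0x0A: mode=DATA remaining=7 emitted=7 chunks_done=2
Byte 20 = 'r': mode=DATA remaining=6 emitted=8 chunks_done=2
Byte 21 = 'k': mode=DATA remaining=5 emitted=9 chunks_done=2
Byte 22 = 'y': mode=DATA remaining=4 emitted=10 chunks_done=2
Byte 23 = 'p': mode=DATA remaining=3 emitted=11 chunks_done=2
Byte 24 = 'o': mode=DATA remaining=2 emitted=12 chunks_done=2
Byte 25 = '0': mode=DATA remaining=1 emitted=13 chunks_done=2
Byte 26 = 't': mode=DATA_DONE remaining=0 emitted=14 chunks_done=2
Byte 27 = 0x0D: mode=DATA_CR remaining=0 emitted=14 chunks_done=2
Byte 28 = 0x0A: mode=SIZE remaining=0 emitted=14 chunks_done=3

Answer: SIZE 0 14 3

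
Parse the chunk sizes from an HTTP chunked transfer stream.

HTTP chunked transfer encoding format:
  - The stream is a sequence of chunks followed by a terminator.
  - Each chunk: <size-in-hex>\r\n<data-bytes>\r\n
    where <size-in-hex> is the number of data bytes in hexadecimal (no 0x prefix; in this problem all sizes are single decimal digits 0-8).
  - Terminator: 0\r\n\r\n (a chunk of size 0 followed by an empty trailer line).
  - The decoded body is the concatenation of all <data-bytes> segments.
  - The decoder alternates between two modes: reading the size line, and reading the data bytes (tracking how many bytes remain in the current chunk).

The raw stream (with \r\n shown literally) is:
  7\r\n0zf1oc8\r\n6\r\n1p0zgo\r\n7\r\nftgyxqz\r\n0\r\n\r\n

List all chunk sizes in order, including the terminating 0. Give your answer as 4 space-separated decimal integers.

Chunk 1: stream[0..1]='7' size=0x7=7, data at stream[3..10]='0zf1oc8' -> body[0..7], body so far='0zf1oc8'
Chunk 2: stream[12..13]='6' size=0x6=6, data at stream[15..21]='1p0zgo' -> body[7..13], body so far='0zf1oc81p0zgo'
Chunk 3: stream[23..24]='7' size=0x7=7, data at stream[26..33]='ftgyxqz' -> body[13..20], body so far='0zf1oc81p0zgoftgyxqz'
Chunk 4: stream[35..36]='0' size=0 (terminator). Final body='0zf1oc81p0zgoftgyxqz' (20 bytes)

Answer: 7 6 7 0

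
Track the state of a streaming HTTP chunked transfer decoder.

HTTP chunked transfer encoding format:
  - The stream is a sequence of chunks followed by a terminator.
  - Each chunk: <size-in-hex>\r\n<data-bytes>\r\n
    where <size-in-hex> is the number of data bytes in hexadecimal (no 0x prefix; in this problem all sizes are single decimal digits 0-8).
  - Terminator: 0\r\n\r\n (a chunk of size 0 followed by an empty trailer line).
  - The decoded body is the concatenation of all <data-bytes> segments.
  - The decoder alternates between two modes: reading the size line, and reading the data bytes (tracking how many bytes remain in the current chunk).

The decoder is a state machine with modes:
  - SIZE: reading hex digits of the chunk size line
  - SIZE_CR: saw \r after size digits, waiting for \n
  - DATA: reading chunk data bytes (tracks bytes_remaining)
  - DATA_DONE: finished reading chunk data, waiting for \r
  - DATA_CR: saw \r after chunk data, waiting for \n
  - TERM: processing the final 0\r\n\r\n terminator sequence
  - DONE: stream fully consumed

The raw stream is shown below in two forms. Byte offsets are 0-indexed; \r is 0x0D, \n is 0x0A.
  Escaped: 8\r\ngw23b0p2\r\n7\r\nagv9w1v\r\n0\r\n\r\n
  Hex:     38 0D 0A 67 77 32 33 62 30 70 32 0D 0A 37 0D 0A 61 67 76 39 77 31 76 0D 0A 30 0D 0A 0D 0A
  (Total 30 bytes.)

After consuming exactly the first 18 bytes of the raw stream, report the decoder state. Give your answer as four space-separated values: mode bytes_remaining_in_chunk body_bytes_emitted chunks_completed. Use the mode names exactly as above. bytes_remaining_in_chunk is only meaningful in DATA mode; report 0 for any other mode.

Byte 0 = '8': mode=SIZE remaining=0 emitted=0 chunks_done=0
Byte 1 = 0x0D: mode=SIZE_CR remaining=0 emitted=0 chunks_done=0
Byte 2 = 0x0A: mode=DATA remaining=8 emitted=0 chunks_done=0
Byte 3 = 'g': mode=DATA remaining=7 emitted=1 chunks_done=0
Byte 4 = 'w': mode=DATA remaining=6 emitted=2 chunks_done=0
Byte 5 = '2': mode=DATA remaining=5 emitted=3 chunks_done=0
Byte 6 = '3': mode=DATA remaining=4 emitted=4 chunks_done=0
Byte 7 = 'b': mode=DATA remaining=3 emitted=5 chunks_done=0
Byte 8 = '0': mode=DATA remaining=2 emitted=6 chunks_done=0
Byte 9 = 'p': mode=DATA remaining=1 emitted=7 chunks_done=0
Byte 10 = '2': mode=DATA_DONE remaining=0 emitted=8 chunks_done=0
Byte 11 = 0x0D: mode=DATA_CR remaining=0 emitted=8 chunks_done=0
Byte 12 = 0x0A: mode=SIZE remaining=0 emitted=8 chunks_done=1
Byte 13 = '7': mode=SIZE remaining=0 emitted=8 chunks_done=1
Byte 14 = 0x0D: mode=SIZE_CR remaining=0 emitted=8 chunks_done=1
Byte 15 = 0x0A: mode=DATA remaining=7 emitted=8 chunks_done=1
Byte 16 = 'a': mode=DATA remaining=6 emitted=9 chunks_done=1
Byte 17 = 'g': mode=DATA remaining=5 emitted=10 chunks_done=1

Answer: DATA 5 10 1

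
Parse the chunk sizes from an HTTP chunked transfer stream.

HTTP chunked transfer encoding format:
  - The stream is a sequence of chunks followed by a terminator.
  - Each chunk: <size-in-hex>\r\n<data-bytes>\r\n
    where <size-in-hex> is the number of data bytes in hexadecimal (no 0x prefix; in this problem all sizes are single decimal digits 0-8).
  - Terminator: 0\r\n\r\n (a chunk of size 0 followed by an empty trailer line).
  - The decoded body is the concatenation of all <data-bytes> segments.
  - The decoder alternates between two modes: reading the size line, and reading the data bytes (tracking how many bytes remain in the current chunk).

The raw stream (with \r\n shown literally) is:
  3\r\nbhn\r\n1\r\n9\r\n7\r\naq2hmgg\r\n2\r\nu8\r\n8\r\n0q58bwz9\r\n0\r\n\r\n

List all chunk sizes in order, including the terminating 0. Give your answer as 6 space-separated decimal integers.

Answer: 3 1 7 2 8 0

Derivation:
Chunk 1: stream[0..1]='3' size=0x3=3, data at stream[3..6]='bhn' -> body[0..3], body so far='bhn'
Chunk 2: stream[8..9]='1' size=0x1=1, data at stream[11..12]='9' -> body[3..4], body so far='bhn9'
Chunk 3: stream[14..15]='7' size=0x7=7, data at stream[17..24]='aq2hmgg' -> body[4..11], body so far='bhn9aq2hmgg'
Chunk 4: stream[26..27]='2' size=0x2=2, data at stream[29..31]='u8' -> body[11..13], body so far='bhn9aq2hmggu8'
Chunk 5: stream[33..34]='8' size=0x8=8, data at stream[36..44]='0q58bwz9' -> body[13..21], body so far='bhn9aq2hmggu80q58bwz9'
Chunk 6: stream[46..47]='0' size=0 (terminator). Final body='bhn9aq2hmggu80q58bwz9' (21 bytes)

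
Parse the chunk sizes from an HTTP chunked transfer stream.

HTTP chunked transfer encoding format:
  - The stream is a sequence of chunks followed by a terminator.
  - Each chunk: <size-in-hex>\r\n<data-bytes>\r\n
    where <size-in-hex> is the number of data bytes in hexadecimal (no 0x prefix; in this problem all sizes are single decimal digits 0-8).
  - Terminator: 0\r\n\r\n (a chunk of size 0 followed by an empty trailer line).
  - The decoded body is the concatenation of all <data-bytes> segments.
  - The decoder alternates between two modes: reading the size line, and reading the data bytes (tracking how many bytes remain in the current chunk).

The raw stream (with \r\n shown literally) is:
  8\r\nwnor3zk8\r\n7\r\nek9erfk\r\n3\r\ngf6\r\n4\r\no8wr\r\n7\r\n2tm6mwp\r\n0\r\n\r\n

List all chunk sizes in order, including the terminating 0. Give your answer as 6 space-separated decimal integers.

Chunk 1: stream[0..1]='8' size=0x8=8, data at stream[3..11]='wnor3zk8' -> body[0..8], body so far='wnor3zk8'
Chunk 2: stream[13..14]='7' size=0x7=7, data at stream[16..23]='ek9erfk' -> body[8..15], body so far='wnor3zk8ek9erfk'
Chunk 3: stream[25..26]='3' size=0x3=3, data at stream[28..31]='gf6' -> body[15..18], body so far='wnor3zk8ek9erfkgf6'
Chunk 4: stream[33..34]='4' size=0x4=4, data at stream[36..40]='o8wr' -> body[18..22], body so far='wnor3zk8ek9erfkgf6o8wr'
Chunk 5: stream[42..43]='7' size=0x7=7, data at stream[45..52]='2tm6mwp' -> body[22..29], body so far='wnor3zk8ek9erfkgf6o8wr2tm6mwp'
Chunk 6: stream[54..55]='0' size=0 (terminator). Final body='wnor3zk8ek9erfkgf6o8wr2tm6mwp' (29 bytes)

Answer: 8 7 3 4 7 0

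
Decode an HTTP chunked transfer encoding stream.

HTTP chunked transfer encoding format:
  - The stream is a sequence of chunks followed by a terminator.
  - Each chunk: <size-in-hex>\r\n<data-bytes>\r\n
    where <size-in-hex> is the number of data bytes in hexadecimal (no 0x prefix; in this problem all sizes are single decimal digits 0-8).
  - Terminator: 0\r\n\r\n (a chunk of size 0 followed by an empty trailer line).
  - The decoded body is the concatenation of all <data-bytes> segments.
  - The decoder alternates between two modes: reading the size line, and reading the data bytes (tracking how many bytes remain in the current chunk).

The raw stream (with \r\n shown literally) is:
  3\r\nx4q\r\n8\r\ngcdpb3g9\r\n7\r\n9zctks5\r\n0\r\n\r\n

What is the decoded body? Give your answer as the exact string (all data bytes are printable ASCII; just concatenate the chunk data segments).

Answer: x4qgcdpb3g99zctks5

Derivation:
Chunk 1: stream[0..1]='3' size=0x3=3, data at stream[3..6]='x4q' -> body[0..3], body so far='x4q'
Chunk 2: stream[8..9]='8' size=0x8=8, data at stream[11..19]='gcdpb3g9' -> body[3..11], body so far='x4qgcdpb3g9'
Chunk 3: stream[21..22]='7' size=0x7=7, data at stream[24..31]='9zctks5' -> body[11..18], body so far='x4qgcdpb3g99zctks5'
Chunk 4: stream[33..34]='0' size=0 (terminator). Final body='x4qgcdpb3g99zctks5' (18 bytes)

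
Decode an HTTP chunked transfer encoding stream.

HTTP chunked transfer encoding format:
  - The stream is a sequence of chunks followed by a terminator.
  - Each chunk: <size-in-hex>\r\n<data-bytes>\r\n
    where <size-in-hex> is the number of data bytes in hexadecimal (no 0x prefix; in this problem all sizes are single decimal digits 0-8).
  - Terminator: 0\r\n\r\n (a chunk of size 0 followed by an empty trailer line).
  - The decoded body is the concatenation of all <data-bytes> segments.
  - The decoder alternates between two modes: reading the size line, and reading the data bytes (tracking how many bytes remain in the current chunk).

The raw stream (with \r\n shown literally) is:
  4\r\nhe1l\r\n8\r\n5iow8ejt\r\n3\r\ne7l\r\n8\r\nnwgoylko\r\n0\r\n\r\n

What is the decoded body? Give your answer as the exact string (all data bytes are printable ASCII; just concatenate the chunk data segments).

Chunk 1: stream[0..1]='4' size=0x4=4, data at stream[3..7]='he1l' -> body[0..4], body so far='he1l'
Chunk 2: stream[9..10]='8' size=0x8=8, data at stream[12..20]='5iow8ejt' -> body[4..12], body so far='he1l5iow8ejt'
Chunk 3: stream[22..23]='3' size=0x3=3, data at stream[25..28]='e7l' -> body[12..15], body so far='he1l5iow8ejte7l'
Chunk 4: stream[30..31]='8' size=0x8=8, data at stream[33..41]='nwgoylko' -> body[15..23], body so far='he1l5iow8ejte7lnwgoylko'
Chunk 5: stream[43..44]='0' size=0 (terminator). Final body='he1l5iow8ejte7lnwgoylko' (23 bytes)

Answer: he1l5iow8ejte7lnwgoylko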